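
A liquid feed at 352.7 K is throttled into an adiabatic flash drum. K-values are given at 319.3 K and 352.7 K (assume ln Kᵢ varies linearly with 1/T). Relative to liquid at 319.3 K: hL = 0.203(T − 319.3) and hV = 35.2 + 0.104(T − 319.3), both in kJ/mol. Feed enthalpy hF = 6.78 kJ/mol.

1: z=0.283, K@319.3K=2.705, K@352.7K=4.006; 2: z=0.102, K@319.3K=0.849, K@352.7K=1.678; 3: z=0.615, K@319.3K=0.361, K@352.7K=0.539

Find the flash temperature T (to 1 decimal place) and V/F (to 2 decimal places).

T = 325.5 K, V/F = 0.16

Adiabatic flash: solve Rachford–Rice at each trial T, then check hF = ψ·hV(T) + (1−ψ)·hL(T).
  T = 319.3 K: K = (2.705, 0.849, 0.361), RR gives ψ = 0.074, H_out = 2.620 kJ/mol
  T = 352.7 K: K = (4.006, 1.678, 0.539), RR gives ψ = 0.536, H_out = 23.872 kJ/mol
  T = 336.0 K: K = (3.324, 1.214, 0.446), RR gives ψ = 0.299, H_out = 13.412 kJ/mol
  T = 327.6 K: K = (3.005, 1.019, 0.402), RR gives ψ = 0.187, H_out = 8.128 kJ/mol
  T = 323.5 K: K = (2.855, 0.932, 0.381), RR gives ψ = 0.132, H_out = 5.459 kJ/mol
  T = 325.6 K: K = (2.931, 0.976, 0.392), RR gives ψ = 0.161, H_out = 6.836 kJ/mol
Linear interpolation between T = 323.5 (H_out = 5.459) and T = 325.6 (H_out = 6.836) on hF = 6.78 gives T ≈ 325.5 K, at which ψ = 0.16.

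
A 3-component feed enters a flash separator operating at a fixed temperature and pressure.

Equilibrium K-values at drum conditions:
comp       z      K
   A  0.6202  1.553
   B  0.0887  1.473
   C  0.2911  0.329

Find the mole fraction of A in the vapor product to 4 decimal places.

Let ψ = V/F and solve Σ zᵢ(Kᵢ−1)/(1+ψ(Kᵢ−1)) = 0.
g(0) = ΣzᵢKᵢ − 1 = 0.1896 and g(1) = 1 − Σzᵢ/Kᵢ = -0.3444, so a root lies in (0, 1).
Iterate (Newton) starting at ψ = 0.36:
  ψ = 0.3600: g = 0.06434, g' = -0.3743 → ψ = 0.5319
  ψ = 0.5319: g = -0.00520, g' = -0.4428 → ψ = 0.5202
  ψ = 0.5202: g = -0.00004, g' = -0.4365 → ψ = 0.5201
Converged at ψ = 0.5201.
Compositions from xᵢ = zᵢ/(1+ψ(Kᵢ−1)), yᵢ = Kᵢxᵢ:
  A: x = 0.4817, y = 0.7480
  B: x = 0.0712, y = 0.1049
  C: x = 0.4471, y = 0.1471

y_A = 0.7480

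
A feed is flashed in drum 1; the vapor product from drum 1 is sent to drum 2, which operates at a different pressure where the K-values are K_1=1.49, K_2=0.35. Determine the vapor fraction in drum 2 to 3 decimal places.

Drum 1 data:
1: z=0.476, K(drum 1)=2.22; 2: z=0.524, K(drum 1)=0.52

V/F (drum 2) = 0.203

Drum 1:
Material balance + equilibrium reduce to Σ zᵢ(Kᵢ−1)/(1+ψ₁(Kᵢ−1)) = 0.
Check two-phase: ΣzᵢKᵢ = 1.329 > 1 and Σzᵢ/Kᵢ = 1.222 > 1, so g(0) = 0.329 > 0 and g(1) = -0.222 < 0.
Newton–Raphson from ψ₁ = 0.5:
  ψ₁ = 0.500: g = 0.0297, g' = -0.482 → ψ₁ = 0.562
Converged at ψ₁ = 0.562.
Drum-1 compositions:
  1: x = 0.282, y = 0.627
  2: x = 0.718, y = 0.373
Drum-2 feed = drum-1 vapor: z₂ = (0.6268, 0.3732).
Drum 2:
Let ψ₂ = V/F and solve Σ zᵢ(Kᵢ−1)/(1+ψ₂(Kᵢ−1)) = 0.
g(0) = ΣzᵢKᵢ − 1 = 0.065 and g(1) = 1 − Σzᵢ/Kᵢ = -0.487, so a root lies in (0, 1).
Iterate (Newton) starting at ψ₂ = 0.44:
  ψ₂ = 0.440: g = -0.0871, g' = -0.411 → ψ₂ = 0.228
  ψ₂ = 0.228: g = -0.0086, g' = -0.339 → ψ₂ = 0.203
Converged at ψ₂ = 0.203.
  1: x = 0.570, y = 0.850
  2: x = 0.430, y = 0.150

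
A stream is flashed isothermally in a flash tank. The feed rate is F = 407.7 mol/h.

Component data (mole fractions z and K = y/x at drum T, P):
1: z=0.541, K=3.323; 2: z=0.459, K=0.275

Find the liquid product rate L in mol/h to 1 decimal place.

Binary case is linear: z₁(K₁−1)(1+β(K₂−1)) + z₂(K₂−1)(1+β(K₁−1)) = 0
⇒ β = [z₁(K₁−1)+z₂(K₂−1)] / [−(K₁−1)(K₂−1)] = 0.9240/1.6842 = 0.549
Then V = β·F = 0.5486·407.7 = 223.7 mol/h and L = F − V = 184.0 mol/h.

L = 184.0 mol/h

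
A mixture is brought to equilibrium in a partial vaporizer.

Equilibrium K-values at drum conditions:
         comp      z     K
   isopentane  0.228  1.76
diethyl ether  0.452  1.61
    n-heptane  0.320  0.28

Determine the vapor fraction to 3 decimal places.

ψ = 0.459

Newton iteration, ψ⁰ = 0.5:
  ψ = 0.500: g = -0.0232, g' = -0.573 → ψ = 0.460
  ψ = 0.460: g = -0.0006, g' = -0.545 → ψ = 0.459
Converged at ψ = 0.459.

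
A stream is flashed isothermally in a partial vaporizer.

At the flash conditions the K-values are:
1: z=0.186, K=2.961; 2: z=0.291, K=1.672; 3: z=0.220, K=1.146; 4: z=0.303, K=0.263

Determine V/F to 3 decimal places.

Newton–Raphson from V/F = 0.68:
  V/F = 0.680: g = -0.1279, g' = -0.859 → V/F = 0.531
  V/F = 0.531: g = -0.0143, g' = -0.691 → V/F = 0.510
Converged at V/F = 0.510.

V/F = 0.510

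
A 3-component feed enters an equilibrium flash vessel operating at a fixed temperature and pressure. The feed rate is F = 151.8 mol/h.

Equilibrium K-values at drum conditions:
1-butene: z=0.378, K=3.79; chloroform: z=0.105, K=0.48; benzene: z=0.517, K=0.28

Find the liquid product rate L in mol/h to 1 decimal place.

Newton–Raphson from ψ = 0.5:
  ψ = 0.500: g = -0.2151, g' = -1.219 → ψ = 0.324
  ψ = 0.324: g = 0.0033, g' = -1.309 → ψ = 0.326
Converged at ψ = 0.326.
Then V = ψ·F = 0.3261·151.8 = 49.5 mol/h and L = F − V = 102.3 mol/h.

L = 102.3 mol/h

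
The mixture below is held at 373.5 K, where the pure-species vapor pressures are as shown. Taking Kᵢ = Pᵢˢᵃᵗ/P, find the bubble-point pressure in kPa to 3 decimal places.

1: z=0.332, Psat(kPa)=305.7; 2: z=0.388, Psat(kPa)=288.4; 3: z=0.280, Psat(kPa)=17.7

Pbub = 218.348 kPa

At the bubble point ψ → 0, so ΣzᵢKᵢ = 1 with Kᵢ = Pᵢˢᵃᵗ/P ⇒ P = ΣzᵢPᵢˢᵃᵗ.
P = 0.332·305.7 + 0.388·288.4 + 0.280·17.7 = 218.348 kPa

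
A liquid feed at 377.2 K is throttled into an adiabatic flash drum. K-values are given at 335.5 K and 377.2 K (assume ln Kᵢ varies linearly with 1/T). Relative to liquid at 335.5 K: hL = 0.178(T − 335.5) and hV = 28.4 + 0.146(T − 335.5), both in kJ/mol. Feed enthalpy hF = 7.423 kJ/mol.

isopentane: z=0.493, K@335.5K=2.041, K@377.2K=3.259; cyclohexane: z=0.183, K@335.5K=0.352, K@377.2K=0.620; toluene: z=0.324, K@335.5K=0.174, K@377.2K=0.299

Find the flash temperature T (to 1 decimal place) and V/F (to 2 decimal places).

Adiabatic flash: solve Rachford–Rice at each trial T, then check hF = ψ·hV(T) + (1−ψ)·hL(T).
  T = 335.5 K: K = (2.041, 0.352, 0.174), RR gives ψ = 0.159, H_out = 4.517 kJ/mol
  T = 377.2 K: K = (3.259, 0.620, 0.299), RR gives ψ = 0.590, H_out = 23.404 kJ/mol
  T = 356.4 K: K = (2.616, 0.475, 0.232), RR gives ψ = 0.403, H_out = 14.904 kJ/mol
  T = 345.9 K: K = (2.318, 0.411, 0.202), RR gives ψ = 0.294, H_out = 10.097 kJ/mol
  T = 340.7 K: K = (2.177, 0.381, 0.188), RR gives ψ = 0.231, H_out = 7.446 kJ/mol
  T = 338.1 K: K = (2.109, 0.366, 0.181), RR gives ψ = 0.196, H_out = 6.022 kJ/mol
  T = 339.4 K: K = (2.143, 0.373, 0.184), RR gives ψ = 0.214, H_out = 6.743 kJ/mol
Linear interpolation between T = 339.4 (H_out = 6.743) and T = 340.7 (H_out = 7.446) on hF = 7.423 gives T ≈ 340.7 K, at which ψ = 0.23.

T = 340.7 K, V/F = 0.23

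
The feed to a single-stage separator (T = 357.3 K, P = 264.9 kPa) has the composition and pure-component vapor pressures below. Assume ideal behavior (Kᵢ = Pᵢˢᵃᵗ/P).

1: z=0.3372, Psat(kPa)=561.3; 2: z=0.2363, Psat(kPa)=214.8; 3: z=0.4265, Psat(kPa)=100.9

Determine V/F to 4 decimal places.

Raoult's law: Kᵢ = Pᵢˢᵃᵗ/P = Pᵢˢᵃᵗ/264.9.
  K_1 = 561.3/264.9 = 2.118913, K_2 = 214.8/264.9 = 0.810872, K_3 = 100.9/264.9 = 0.380898
Material balance + equilibrium reduce to Σ zᵢ(Kᵢ−1)/(1+V/F(Kᵢ−1)) = 0.
g(0) = ΣzᵢKᵢ − 1 = 0.0686 and g(1) = 1 − Σzᵢ/Kᵢ = -0.5703, so a root lies in (0, 1).
Newton–Raphson from V/F = 0.5:
  V/F = 0.5000: g = -0.18984, g' = -0.5268 → V/F = 0.1396
  V/F = 0.1396: g = -0.00862, g' = -0.5206 → V/F = 0.1231
  V/F = 0.1231: g = 0.00005, g' = -0.5266 → V/F = 0.1232
Converged at V/F = 0.1232.

V/F = 0.1232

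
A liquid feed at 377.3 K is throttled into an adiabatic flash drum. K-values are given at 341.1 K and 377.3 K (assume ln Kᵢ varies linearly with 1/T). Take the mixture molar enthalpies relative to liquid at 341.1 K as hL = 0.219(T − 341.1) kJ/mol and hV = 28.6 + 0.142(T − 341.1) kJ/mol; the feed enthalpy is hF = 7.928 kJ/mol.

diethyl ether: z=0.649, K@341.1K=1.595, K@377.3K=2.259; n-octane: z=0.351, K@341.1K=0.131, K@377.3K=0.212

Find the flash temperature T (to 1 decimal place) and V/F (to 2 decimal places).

Adiabatic flash: solve Rachford–Rice at each trial T, then check hF = ψ·hV(T) + (1−ψ)·hL(T).
  T = 341.1 K: K = (1.595, 0.131), RR gives ψ = 0.157, H_out = 4.488 kJ/mol
  T = 377.3 K: K = (2.259, 0.212), RR gives ψ = 0.545, H_out = 21.991 kJ/mol
  T = 359.2 K: K = (1.915, 0.169), RR gives ψ = 0.397, H_out = 14.766 kJ/mol
  T = 350.1 K: K = (1.751, 0.149), RR gives ψ = 0.295, H_out = 10.210 kJ/mol
  T = 345.6 K: K = (1.672, 0.140), RR gives ψ = 0.232, H_out = 7.549 kJ/mol
  T = 347.9 K: K = (1.712, 0.144), RR gives ψ = 0.266, H_out = 8.951 kJ/mol
Linear interpolation between T = 345.6 (H_out = 7.549) and T = 347.9 (H_out = 8.951) on hF = 7.928 gives T ≈ 346.2 K, at which ψ = 0.24.

T = 346.2 K, V/F = 0.24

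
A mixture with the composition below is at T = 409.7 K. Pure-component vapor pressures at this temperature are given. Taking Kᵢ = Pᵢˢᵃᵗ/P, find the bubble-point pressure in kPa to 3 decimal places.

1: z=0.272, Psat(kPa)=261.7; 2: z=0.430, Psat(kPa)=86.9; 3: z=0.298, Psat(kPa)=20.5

Pbub = 114.658 kPa

At the bubble point ψ → 0, so ΣzᵢKᵢ = 1 with Kᵢ = Pᵢˢᵃᵗ/P ⇒ P = ΣzᵢPᵢˢᵃᵗ.
P = 0.272·261.7 + 0.430·86.9 + 0.298·20.5 = 114.658 kPa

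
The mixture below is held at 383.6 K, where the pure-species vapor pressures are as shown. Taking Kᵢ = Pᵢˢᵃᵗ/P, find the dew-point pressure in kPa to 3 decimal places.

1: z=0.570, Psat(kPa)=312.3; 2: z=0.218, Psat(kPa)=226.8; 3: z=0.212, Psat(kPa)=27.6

At the dew point ψ → 1, so Σzᵢ/Kᵢ = 1 with Kᵢ = Pᵢˢᵃᵗ/P ⇒ 1/P = Σzᵢ/Pᵢˢᵃᵗ.
1/P = 0.570/312.3 + 0.218/226.8 + 0.212/27.6 = 0.010468 ⇒ P = 95.534 kPa

Pdew = 95.534 kPa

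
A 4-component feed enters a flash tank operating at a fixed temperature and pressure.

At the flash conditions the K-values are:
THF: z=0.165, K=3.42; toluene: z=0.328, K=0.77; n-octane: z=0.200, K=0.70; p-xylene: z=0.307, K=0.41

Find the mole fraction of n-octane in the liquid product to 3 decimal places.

x_n-octane = 0.205

Iterate (Newton) starting at ψ = 0.5:
  ψ = 0.500: g = -0.2321, g' = -0.460 → ψ = 0.000
  ψ = 0.000: g = 0.0827, g' = -1.109 → ψ = 0.075
  ψ = 0.075: g = 0.0106, g' = -0.847 → ψ = 0.087
Converged at ψ = 0.087.
Compositions from xᵢ = zᵢ/(1+ψ(Kᵢ−1)), yᵢ = Kᵢxᵢ:
  THF: x = 0.136, y = 0.466
  toluene: x = 0.335, y = 0.258
  n-octane: x = 0.205, y = 0.144
  p-xylene: x = 0.324, y = 0.133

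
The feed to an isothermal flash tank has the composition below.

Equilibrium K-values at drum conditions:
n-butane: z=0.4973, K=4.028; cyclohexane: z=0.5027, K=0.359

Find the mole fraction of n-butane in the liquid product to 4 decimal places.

x_n-butane = 0.1747

Newton iteration, ψ⁰ = 0.56:
  ψ = 0.5600: g = 0.05594, g' = -1.1301 → ψ = 0.6095
  ψ = 0.6095: g = 0.00034, g' = -1.1195 → ψ = 0.6098
Converged at ψ = 0.6098.
Compositions from xᵢ = zᵢ/(1+ψ(Kᵢ−1)), yᵢ = Kᵢxᵢ:
  n-butane: x = 0.1747, y = 0.7037
  cyclohexane: x = 0.8253, y = 0.2963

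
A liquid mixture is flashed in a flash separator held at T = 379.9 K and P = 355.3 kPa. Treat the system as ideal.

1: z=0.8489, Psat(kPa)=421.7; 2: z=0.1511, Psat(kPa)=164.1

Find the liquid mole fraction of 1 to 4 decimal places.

Raoult's law: Kᵢ = Pᵢˢᵃᵗ/P = Pᵢˢᵃᵗ/355.3.
  K_1 = 421.7/355.3 = 1.186884, K_2 = 164.1/355.3 = 0.461863
Let β = V/F and solve Σ zᵢ(Kᵢ−1)/(1+β(Kᵢ−1)) = 0.
Feasibility: ΣzᵢKᵢ = 1.0773, Σzᵢ/Kᵢ = 1.0424 — both > 1, two phases present.
Newton–Raphson from β = 0.5:
  β = 0.5000: g = 0.03384, g' = -0.1067 → β = 0.8172
  β = 0.8172: g = -0.00751, g' = -0.1617 → β = 0.7707
  β = 0.7707: g = -0.00027, g' = -0.1504 → β = 0.7690
Converged at β = 0.7690.
Compositions from xᵢ = zᵢ/(1+β(Kᵢ−1)), yᵢ = Kᵢxᵢ:
  1: x = 0.7422, y = 0.8809
  2: x = 0.2578, y = 0.1191

x_1 = 0.7422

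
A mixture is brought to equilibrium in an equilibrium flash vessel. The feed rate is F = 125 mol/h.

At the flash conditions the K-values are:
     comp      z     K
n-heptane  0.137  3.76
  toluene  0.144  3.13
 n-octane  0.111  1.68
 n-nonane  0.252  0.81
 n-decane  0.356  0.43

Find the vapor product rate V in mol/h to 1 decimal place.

Material balance + equilibrium reduce to Σ zᵢ(Kᵢ−1)/(1+V/F(Kᵢ−1)) = 0.
g(0) = ΣzᵢKᵢ − 1 = 0.510 and g(1) = 1 − Σzᵢ/Kᵢ = -0.288, so a root lies in (0, 1).
Newton–Raphson from V/F = 0.33:
  V/F = 0.330: g = 0.1386, g' = -0.731 → V/F = 0.520
  V/F = 0.520: g = 0.0153, g' = -0.596 → V/F = 0.545
Converged at V/F = 0.545.
Then V = V/F·F = 0.5454·125 = 68.2 mol/h and L = F − V = 56.8 mol/h.

V = 68.2 mol/h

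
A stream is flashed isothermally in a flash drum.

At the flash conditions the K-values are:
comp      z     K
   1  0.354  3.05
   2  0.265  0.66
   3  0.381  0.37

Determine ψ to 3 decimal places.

ψ = 0.366

Let ψ = V/F and solve Σ zᵢ(Kᵢ−1)/(1+ψ(Kᵢ−1)) = 0.
Feasibility: ΣzᵢKᵢ = 1.396, Σzᵢ/Kᵢ = 1.547 — both > 1, two phases present.
Newton iteration, ψ⁰ = 0.43:
  ψ = 0.430: g = -0.0490, g' = -0.747 → ψ = 0.364
  ψ = 0.364: g = 0.0011, g' = -0.782 → ψ = 0.366
Converged at ψ = 0.366.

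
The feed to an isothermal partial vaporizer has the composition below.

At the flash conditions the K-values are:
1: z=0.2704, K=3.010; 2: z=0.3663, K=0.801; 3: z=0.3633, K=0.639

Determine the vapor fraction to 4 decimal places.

ψ = 0.5882

Material balance + equilibrium reduce to Σ zᵢ(Kᵢ−1)/(1+ψ(Kᵢ−1)) = 0.
Check two-phase: ΣzᵢKᵢ = 1.3395 > 1 and Σzᵢ/Kᵢ = 1.1157 > 1, so g(0) = 0.3395 > 0 and g(1) = -0.1157 < 0.
Newton–Raphson from ψ = 0.5:
  ψ = 0.5000: g = 0.03009, g' = -0.3601 → ψ = 0.5835
  ψ = 0.5835: g = 0.00150, g' = -0.3259 → ψ = 0.5882
Converged at ψ = 0.5882.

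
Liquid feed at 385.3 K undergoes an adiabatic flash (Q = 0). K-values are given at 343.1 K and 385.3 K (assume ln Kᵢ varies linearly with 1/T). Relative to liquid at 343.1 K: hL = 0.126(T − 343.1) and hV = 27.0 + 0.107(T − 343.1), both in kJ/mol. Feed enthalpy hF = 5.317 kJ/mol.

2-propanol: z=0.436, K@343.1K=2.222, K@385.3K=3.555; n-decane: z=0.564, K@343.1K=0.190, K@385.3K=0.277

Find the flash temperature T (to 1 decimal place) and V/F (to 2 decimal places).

Adiabatic flash: solve Rachford–Rice at each trial T, then check hF = ψ·hV(T) + (1−ψ)·hL(T).
  T = 343.1 K: K = (2.222, 0.190), RR gives ψ = 0.077, H_out = 2.072 kJ/mol
  T = 385.3 K: K = (3.555, 0.277), RR gives ψ = 0.382, H_out = 15.333 kJ/mol
  T = 364.2 K: K = (2.849, 0.232), RR gives ψ = 0.263, H_out = 9.645 kJ/mol
  T = 353.6 K: K = (2.524, 0.210), RR gives ψ = 0.182, H_out = 6.204 kJ/mol
  T = 348.4 K: K = (2.372, 0.200), RR gives ψ = 0.134, H_out = 4.273 kJ/mol
  T = 351.0 K: K = (2.447, 0.205), RR gives ψ = 0.159, H_out = 5.263 kJ/mol
  T = 352.3 K: K = (2.485, 0.208), RR gives ψ = 0.171, H_out = 5.739 kJ/mol
Linear interpolation between T = 351.0 (H_out = 5.263) and T = 352.3 (H_out = 5.739) on hF = 5.317 gives T ≈ 351.1 K, at which ψ = 0.16.

T = 351.1 K, V/F = 0.16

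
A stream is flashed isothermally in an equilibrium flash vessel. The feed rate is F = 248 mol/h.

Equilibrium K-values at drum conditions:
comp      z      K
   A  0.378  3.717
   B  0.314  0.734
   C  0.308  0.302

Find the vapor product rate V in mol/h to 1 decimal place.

V = 126.5 mol/h

Newton–Raphson from ψ = 0.5:
  ψ = 0.500: g = 0.0089, g' = -0.885 → ψ = 0.510
Converged at ψ = 0.510.
Then V = ψ·F = 0.5101·248 = 126.5 mol/h and L = F − V = 121.5 mol/h.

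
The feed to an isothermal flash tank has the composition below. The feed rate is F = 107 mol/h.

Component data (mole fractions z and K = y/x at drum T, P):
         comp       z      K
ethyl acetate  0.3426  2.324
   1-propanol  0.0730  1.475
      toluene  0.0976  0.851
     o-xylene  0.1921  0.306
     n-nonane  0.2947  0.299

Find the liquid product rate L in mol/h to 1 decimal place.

L = 88.6 mol/h

Newton iteration, ψ⁰ = 0.42:
  ψ = 0.4200: g = -0.17605, g' = -0.7371 → ψ = 0.1812
  ψ = 0.1812: g = -0.00630, g' = -0.7180 → ψ = 0.1724
Converged at ψ = 0.1724.
Then V = ψ·F = 0.1724·107 = 18.4 mol/h and L = F − V = 88.6 mol/h.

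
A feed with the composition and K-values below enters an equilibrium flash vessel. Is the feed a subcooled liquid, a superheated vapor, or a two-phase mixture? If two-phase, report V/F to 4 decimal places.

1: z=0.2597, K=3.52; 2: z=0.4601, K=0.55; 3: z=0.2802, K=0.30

two-phase, V/F = 0.1805

ΣzᵢKᵢ = 1.2513; Σzᵢ/Kᵢ = 1.8443.
Both exceed 1, so a two-phase solution exists.
Material balance + equilibrium reduce to Σ zᵢ(Kᵢ−1)/(1+ψ(Kᵢ−1)) = 0.
Iterate (Newton) starting at ψ = 0.6:
  ψ = 0.6000: g = -0.36127, g' = -0.8443 → ψ = 0.1721
  ψ = 0.1721: g = 0.00902, g' = -1.0892 → ψ = 0.1804
  ψ = 0.1804: g = 0.00008, g' = -1.0696 → ψ = 0.1805
Converged at ψ = 0.1805.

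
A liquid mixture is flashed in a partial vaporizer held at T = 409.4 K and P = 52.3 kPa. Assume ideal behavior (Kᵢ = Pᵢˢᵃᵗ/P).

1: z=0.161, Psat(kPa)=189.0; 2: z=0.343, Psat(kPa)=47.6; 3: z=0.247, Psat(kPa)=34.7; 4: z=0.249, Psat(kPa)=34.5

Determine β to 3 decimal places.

β = 0.343

Raoult's law: Kᵢ = Pᵢˢᵃᵗ/P = Pᵢˢᵃᵗ/52.3.
  K_1 = 189.0/52.3 = 3.61377, K_2 = 47.6/52.3 = 0.91013, K_3 = 34.7/52.3 = 0.66348, K_4 = 34.5/52.3 = 0.65966
Material balance + equilibrium reduce to Σ zᵢ(Kᵢ−1)/(1+β(Kᵢ−1)) = 0.
Check two-phase: ΣzᵢKᵢ = 1.222 > 1 and Σzᵢ/Kᵢ = 1.171 > 1, so g(0) = 0.222 > 0 and g(1) = -0.171 < 0.
Newton–Raphson from β = 0.54:
  β = 0.540: g = -0.0633, g' = -0.277 → β = 0.312
  β = 0.312: g = 0.0125, g' = -0.408 → β = 0.342
  β = 0.342: g = 0.0004, g' = -0.382 → β = 0.343
Converged at β = 0.343.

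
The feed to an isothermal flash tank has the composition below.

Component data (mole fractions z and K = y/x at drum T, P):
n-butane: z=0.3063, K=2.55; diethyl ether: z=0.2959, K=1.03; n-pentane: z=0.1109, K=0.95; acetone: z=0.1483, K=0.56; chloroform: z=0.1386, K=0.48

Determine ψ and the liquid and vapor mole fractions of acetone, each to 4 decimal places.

ψ = 0.7714, x_acetone = 0.2245, y_acetone = 0.1257

Iterate (Newton) starting at ψ = 0.69:
  ψ = 0.6900: g = 0.02626, g' = -0.3227 → ψ = 0.7714
Converged at ψ = 0.7714.
Compositions from xᵢ = zᵢ/(1+ψ(Kᵢ−1)), yᵢ = Kᵢxᵢ:
  n-butane: x = 0.1395, y = 0.3557
  diethyl ether: x = 0.2892, y = 0.2979
  n-pentane: x = 0.1153, y = 0.1096
  acetone: x = 0.2245, y = 0.1257
  chloroform: x = 0.2314, y = 0.1111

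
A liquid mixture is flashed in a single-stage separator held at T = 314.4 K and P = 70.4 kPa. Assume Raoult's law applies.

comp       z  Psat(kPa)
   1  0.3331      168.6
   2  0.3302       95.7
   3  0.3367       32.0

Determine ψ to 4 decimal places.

ψ = 0.7707

Raoult's law: Kᵢ = Pᵢˢᵃᵗ/P = Pᵢˢᵃᵗ/70.4.
  K_1 = 168.6/70.4 = 2.394886, K_2 = 95.7/70.4 = 1.359375, K_3 = 32.0/70.4 = 0.454545
Rachford–Rice: g(ψ) = Σ zᵢ(Kᵢ−1)/(1+ψ(Kᵢ−1)) = 0.
Feasibility: ΣzᵢKᵢ = 1.3996, Σzᵢ/Kᵢ = 1.1227 — both > 1, two phases present.
Iterate (Newton) starting at ψ = 0.63:
  ψ = 0.6300: g = 0.06426, g' = -0.4445 → ψ = 0.7746
  ψ = 0.7746: g = -0.00185, g' = -0.4762 → ψ = 0.7707
Converged at ψ = 0.7707.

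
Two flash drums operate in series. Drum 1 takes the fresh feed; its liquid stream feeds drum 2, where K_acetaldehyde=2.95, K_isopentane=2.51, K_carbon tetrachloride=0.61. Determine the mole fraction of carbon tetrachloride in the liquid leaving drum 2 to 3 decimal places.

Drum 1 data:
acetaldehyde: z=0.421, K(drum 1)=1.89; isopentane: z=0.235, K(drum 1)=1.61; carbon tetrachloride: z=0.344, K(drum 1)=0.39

x_carbon tetrachloride (drum 2) = 0.819

Drum 1:
Rachford–Rice: g(ψ₁) = Σ zᵢ(Kᵢ−1)/(1+ψ₁(Kᵢ−1)) = 0.
Check two-phase: ΣzᵢKᵢ = 1.308 > 1 and Σzᵢ/Kᵢ = 1.251 > 1, so g(0) = 0.308 > 0 and g(1) = -0.251 < 0.
Newton iteration, ψ₁⁰ = 0.69:
  ψ₁ = 0.690: g = -0.0293, g' = -0.553 → ψ₁ = 0.637
  ψ₁ = 0.637: g = -0.0008, g' = -0.524 → ψ₁ = 0.635
Converged at ψ₁ = 0.635.
Drum-1 compositions:
  acetaldehyde: x = 0.269, y = 0.508
  isopentane: x = 0.169, y = 0.273
  carbon tetrachloride: x = 0.562, y = 0.219
Drum-2 feed = drum-1 liquid: z₂ = (0.2689, 0.1694, 0.5617).
Drum 2:
Let ψ₂ = V/F and solve Σ zᵢ(Kᵢ−1)/(1+ψ₂(Kᵢ−1)) = 0.
g(0) = ΣzᵢKᵢ − 1 = 0.561 and g(1) = 1 − Σzᵢ/Kᵢ = -0.079, so a root lies in (0, 1).
Newton–Raphson from ψ₂ = 0.5:
  ψ₂ = 0.500: g = 0.1391, g' = -0.519 → ψ₂ = 0.768
  ψ₂ = 0.768: g = 0.0157, g' = -0.421 → ψ₂ = 0.805
Converged at ψ₂ = 0.805.
  acetaldehyde: x = 0.105, y = 0.309
  isopentane: x = 0.076, y = 0.192
  carbon tetrachloride: x = 0.819, y = 0.500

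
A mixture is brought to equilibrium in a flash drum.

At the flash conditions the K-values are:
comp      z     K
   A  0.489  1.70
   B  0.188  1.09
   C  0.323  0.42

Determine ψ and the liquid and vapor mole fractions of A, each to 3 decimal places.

ψ = 0.517, x_A = 0.359, y_A = 0.610

Let ψ = V/F and solve Σ zᵢ(Kᵢ−1)/(1+ψ(Kᵢ−1)) = 0.
Feasibility: ΣzᵢKᵢ = 1.172, Σzᵢ/Kᵢ = 1.229 — both > 1, two phases present.
Newton–Raphson from ψ = 0.5:
  ψ = 0.500: g = 0.0059, g' = -0.348 → ψ = 0.517
Converged at ψ = 0.517.
Compositions from xᵢ = zᵢ/(1+ψ(Kᵢ−1)), yᵢ = Kᵢxᵢ:
  A: x = 0.359, y = 0.610
  B: x = 0.180, y = 0.196
  C: x = 0.461, y = 0.194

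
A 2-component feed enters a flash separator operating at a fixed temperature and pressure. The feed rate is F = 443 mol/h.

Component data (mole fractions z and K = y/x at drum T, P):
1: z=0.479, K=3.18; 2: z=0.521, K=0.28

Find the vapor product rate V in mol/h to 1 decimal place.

V = 188.8 mol/h

Rachford–Rice: g(V/F) = Σ zᵢ(Kᵢ−1)/(1+V/F(Kᵢ−1)) = 0.
g(0) = ΣzᵢKᵢ − 1 = 0.669 and g(1) = 1 − Σzᵢ/Kᵢ = -1.011, so a root lies in (0, 1).
Newton–Raphson from V/F = 0.3:
  V/F = 0.300: g = 0.1529, g' = -1.272 → V/F = 0.420
  V/F = 0.420: g = 0.0071, g' = -1.175 → V/F = 0.426
Converged at V/F = 0.426.
Then V = V/F·F = 0.4263·443 = 188.8 mol/h and L = F − V = 254.2 mol/h.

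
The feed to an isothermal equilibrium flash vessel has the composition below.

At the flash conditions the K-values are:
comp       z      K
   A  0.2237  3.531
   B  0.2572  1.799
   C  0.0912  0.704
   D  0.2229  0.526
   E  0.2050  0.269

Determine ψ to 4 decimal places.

Rachford–Rice: g(ψ) = Σ zᵢ(Kᵢ−1)/(1+ψ(Kᵢ−1)) = 0.
g(0) = ΣzᵢKᵢ − 1 = 0.4892 and g(1) = 1 − Σzᵢ/Kᵢ = -0.5217, so a root lies in (0, 1).
Newton–Raphson from ψ = 0.5:
  ψ = 0.5000: g = -0.00958, g' = -0.7322 → ψ = 0.4869
Converged at ψ = 0.4869.

ψ = 0.4869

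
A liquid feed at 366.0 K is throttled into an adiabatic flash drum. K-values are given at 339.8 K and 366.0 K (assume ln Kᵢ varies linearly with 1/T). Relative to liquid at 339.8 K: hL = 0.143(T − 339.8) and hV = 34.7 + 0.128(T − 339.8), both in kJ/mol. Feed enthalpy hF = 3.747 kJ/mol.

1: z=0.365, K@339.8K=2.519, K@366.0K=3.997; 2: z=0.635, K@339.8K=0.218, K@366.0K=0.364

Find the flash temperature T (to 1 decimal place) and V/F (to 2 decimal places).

Adiabatic flash: solve Rachford–Rice at each trial T, then check hF = ψ·hV(T) + (1−ψ)·hL(T).
  T = 339.8 K: K = (2.519, 0.218), RR gives ψ = 0.049, H_out = 1.690 kJ/mol
  T = 366.0 K: K = (3.997, 0.364), RR gives ψ = 0.362, H_out = 16.166 kJ/mol
  T = 352.9 K: K = (3.200, 0.284), RR gives ψ = 0.221, H_out = 9.515 kJ/mol
  T = 346.4 K: K = (2.848, 0.250), RR gives ψ = 0.143, H_out = 5.893 kJ/mol
  T = 343.1 K: K = (2.680, 0.234), RR gives ψ = 0.098, H_out = 3.878 kJ/mol
  T = 341.5 K: K = (2.601, 0.226), RR gives ψ = 0.075, H_out = 2.842 kJ/mol
Linear interpolation between T = 341.5 (H_out = 2.842) and T = 343.1 (H_out = 3.878) on hF = 3.747 gives T ≈ 342.9 K, at which ψ = 0.10.

T = 342.9 K, V/F = 0.10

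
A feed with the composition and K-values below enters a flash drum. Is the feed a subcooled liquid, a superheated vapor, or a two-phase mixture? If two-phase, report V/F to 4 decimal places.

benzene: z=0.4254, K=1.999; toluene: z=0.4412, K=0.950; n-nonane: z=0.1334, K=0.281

ΣzᵢKᵢ = 1.3070; Σzᵢ/Kᵢ = 1.1520.
Both exceed 1, so a two-phase solution exists.
Let ψ = V/F and solve Σ zᵢ(Kᵢ−1)/(1+ψ(Kᵢ−1)) = 0.
Newton iteration, ψ⁰ = 0.5:
  ψ = 0.5000: g = 0.11104, g' = -0.3581 → ψ = 0.8101
  ψ = 0.8101: g = -0.01781, g' = -0.5264 → ψ = 0.7762
  ψ = 0.7762: g = -0.00065, g' = -0.4891 → ψ = 0.7749
Converged at ψ = 0.7749.

two-phase, V/F = 0.7749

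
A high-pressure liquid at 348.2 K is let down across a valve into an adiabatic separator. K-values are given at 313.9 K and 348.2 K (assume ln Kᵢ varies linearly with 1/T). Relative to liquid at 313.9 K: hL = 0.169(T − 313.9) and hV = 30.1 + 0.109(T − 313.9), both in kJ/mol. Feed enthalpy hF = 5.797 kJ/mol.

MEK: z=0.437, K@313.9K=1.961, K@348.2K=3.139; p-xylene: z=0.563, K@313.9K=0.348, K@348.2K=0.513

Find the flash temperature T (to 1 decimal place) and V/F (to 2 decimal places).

Adiabatic flash: solve Rachford–Rice at each trial T, then check hF = ψ·hV(T) + (1−ψ)·hL(T).
  T = 313.9 K: K = (1.961, 0.348), RR gives ψ = 0.084, H_out = 2.540 kJ/mol
  T = 348.2 K: K = (3.139, 0.513), RR gives ψ = 0.634, H_out = 23.579 kJ/mol
  T = 331.0 K: K = (2.510, 0.427), RR gives ψ = 0.389, H_out = 14.204 kJ/mol
  T = 322.4 K: K = (2.224, 0.386), RR gives ψ = 0.252, H_out = 8.891 kJ/mol
  T = 318.1 K: K = (2.089, 0.367), RR gives ψ = 0.173, H_out = 5.866 kJ/mol
  T = 316.0 K: K = (2.024, 0.357), RR gives ψ = 0.130, H_out = 4.257 kJ/mol
Linear interpolation between T = 316.0 (H_out = 4.257) and T = 318.1 (H_out = 5.866) on hF = 5.797 gives T ≈ 318.0 K, at which ψ = 0.17.

T = 318.0 K, V/F = 0.17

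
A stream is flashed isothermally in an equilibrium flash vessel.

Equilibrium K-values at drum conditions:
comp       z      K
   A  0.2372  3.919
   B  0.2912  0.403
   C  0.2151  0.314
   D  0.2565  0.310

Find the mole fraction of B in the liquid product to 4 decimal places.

x_B = 0.3100

Material balance + equilibrium reduce to Σ zᵢ(Kᵢ−1)/(1+β(Kᵢ−1)) = 0.
g(0) = ΣzᵢKᵢ − 1 = 0.1940 and g(1) = 1 − Σzᵢ/Kᵢ = -1.2956, so a root lies in (0, 1).
Newton–Raphson from β = 0.55:
  β = 0.5500: g = -0.51528, g' = -1.1060 → β = 0.0841
  β = 0.0841: g = 0.02838, g' = -1.6695 → β = 0.1011
  β = 0.1011: g = 0.00077, g' = -1.5804 → β = 0.1016
Converged at β = 0.1016.
Compositions from xᵢ = zᵢ/(1+β(Kᵢ−1)), yᵢ = Kᵢxᵢ:
  A: x = 0.1829, y = 0.7170
  B: x = 0.3100, y = 0.1249
  C: x = 0.2312, y = 0.0726
  D: x = 0.2758, y = 0.0855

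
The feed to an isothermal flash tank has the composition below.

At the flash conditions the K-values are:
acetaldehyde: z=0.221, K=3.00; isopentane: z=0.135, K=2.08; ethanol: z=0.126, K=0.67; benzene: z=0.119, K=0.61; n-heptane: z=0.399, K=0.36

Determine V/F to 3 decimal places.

V/F = 0.262

Rachford–Rice: g(V/F) = Σ zᵢ(Kᵢ−1)/(1+V/F(Kᵢ−1)) = 0.
g(0) = ΣzᵢKᵢ − 1 = 0.244 and g(1) = 1 − Σzᵢ/Kᵢ = -0.630, so a root lies in (0, 1).
Newton iteration, V/F⁰ = 0.5:
  V/F = 0.500: g = -0.1673, g' = -0.688 → V/F = 0.257
  V/F = 0.257: g = 0.0034, g' = -0.755 → V/F = 0.262
Converged at V/F = 0.262.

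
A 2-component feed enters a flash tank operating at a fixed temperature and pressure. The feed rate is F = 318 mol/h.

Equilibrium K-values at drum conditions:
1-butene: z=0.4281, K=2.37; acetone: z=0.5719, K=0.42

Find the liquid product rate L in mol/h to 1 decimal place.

L = 216.0 mol/h

Let β = V/F and solve Σ zᵢ(Kᵢ−1)/(1+β(Kᵢ−1)) = 0.
Check two-phase: ΣzᵢKᵢ = 1.2548 > 1 and Σzᵢ/Kᵢ = 1.5423 > 1, so g(0) = 0.2548 > 0 and g(1) = -0.5423 < 0.
Iterate (Newton) starting at β = 0.5:
  β = 0.5000: g = -0.11912, g' = -0.6646 → β = 0.3208
  β = 0.3208: g = -0.00008, g' = -0.6782 → β = 0.3207
Converged at β = 0.3207.
Then V = β·F = 0.3207·318 = 102.0 mol/h and L = F − V = 216.0 mol/h.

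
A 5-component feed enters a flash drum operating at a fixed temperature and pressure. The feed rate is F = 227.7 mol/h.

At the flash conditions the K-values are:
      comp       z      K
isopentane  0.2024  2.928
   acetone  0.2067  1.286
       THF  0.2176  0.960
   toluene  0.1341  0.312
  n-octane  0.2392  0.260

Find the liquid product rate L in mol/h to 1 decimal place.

Material balance + equilibrium reduce to Σ zᵢ(Kᵢ−1)/(1+ψ(Kᵢ−1)) = 0.
g(0) = ΣzᵢKᵢ − 1 = 0.1714 and g(1) = 1 − Σzᵢ/Kᵢ = -0.8063, so a root lies in (0, 1).
Newton iteration, ψ⁰ = 0.5:
  ψ = 0.5000: g = -0.18008, g' = -0.6859 → ψ = 0.2374
  ψ = 0.2374: g = -0.01076, g' = -0.6527 → ψ = 0.2210
  ψ = 0.2210: g = 0.00006, g' = -0.6608 → ψ = 0.2211
Converged at ψ = 0.2211.
Then V = ψ·F = 0.2211·227.7 = 50.3 mol/h and L = F − V = 177.4 mol/h.

L = 177.4 mol/h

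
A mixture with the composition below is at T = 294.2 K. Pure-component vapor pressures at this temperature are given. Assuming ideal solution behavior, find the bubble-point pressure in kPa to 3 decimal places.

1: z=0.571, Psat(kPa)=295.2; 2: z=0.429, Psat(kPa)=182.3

At the bubble point ψ → 0, so ΣzᵢKᵢ = 1 with Kᵢ = Pᵢˢᵃᵗ/P ⇒ P = ΣzᵢPᵢˢᵃᵗ.
P = 0.571·295.2 + 0.429·182.3 = 246.766 kPa

Pbub = 246.766 kPa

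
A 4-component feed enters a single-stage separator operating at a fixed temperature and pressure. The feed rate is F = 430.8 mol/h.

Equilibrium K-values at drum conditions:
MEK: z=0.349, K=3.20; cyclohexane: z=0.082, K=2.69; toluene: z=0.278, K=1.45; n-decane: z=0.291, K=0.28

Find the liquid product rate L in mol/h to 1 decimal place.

Material balance + equilibrium reduce to Σ zᵢ(Kᵢ−1)/(1+ψ(Kᵢ−1)) = 0.
Check two-phase: ΣzᵢKᵢ = 1.822 > 1 and Σzᵢ/Kᵢ = 1.371 > 1, so g(0) = 0.822 > 0 and g(1) = -0.371 < 0.
Newton iteration, ψ⁰ = 0.5:
  ψ = 0.500: g = 0.2155, g' = -0.858 → ψ = 0.751
  ψ = 0.751: g = -0.0124, g' = -1.033 → ψ = 0.739
Converged at ψ = 0.739.
Then V = ψ·F = 0.7391·430.8 = 318.4 mol/h and L = F − V = 112.4 mol/h.

L = 112.4 mol/h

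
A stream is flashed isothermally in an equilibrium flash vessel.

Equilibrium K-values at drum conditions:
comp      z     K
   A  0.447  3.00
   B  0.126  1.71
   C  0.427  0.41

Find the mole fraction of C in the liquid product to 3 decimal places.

Rachford–Rice: g(V/F) = Σ zᵢ(Kᵢ−1)/(1+V/F(Kᵢ−1)) = 0.
Feasibility: ΣzᵢKᵢ = 1.732, Σzᵢ/Kᵢ = 1.264 — both > 1, two phases present.
Newton iteration, V/F⁰ = 0.5:
  V/F = 0.500: g = 0.1557, g' = -0.781 → V/F = 0.699
  V/F = 0.699: g = 0.0035, g' = -0.770 → V/F = 0.704
Converged at V/F = 0.704.
Compositions from xᵢ = zᵢ/(1+V/F(Kᵢ−1)), yᵢ = Kᵢxᵢ:
  A: x = 0.186, y = 0.557
  B: x = 0.084, y = 0.144
  C: x = 0.730, y = 0.299

x_C = 0.730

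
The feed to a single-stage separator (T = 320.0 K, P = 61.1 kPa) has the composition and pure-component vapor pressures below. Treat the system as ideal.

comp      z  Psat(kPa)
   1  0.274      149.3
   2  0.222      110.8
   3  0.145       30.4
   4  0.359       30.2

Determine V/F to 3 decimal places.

V/F = 0.536

Raoult's law: Kᵢ = Pᵢˢᵃᵗ/P = Pᵢˢᵃᵗ/61.1.
  K_1 = 149.3/61.1 = 2.44354, K_2 = 110.8/61.1 = 1.81342, K_3 = 30.4/61.1 = 0.49755, K_4 = 30.2/61.1 = 0.49427
Newton–Raphson from V/F = 0.5:
  V/F = 0.500: g = 0.0178, g' = -0.497 → V/F = 0.536
Converged at V/F = 0.536.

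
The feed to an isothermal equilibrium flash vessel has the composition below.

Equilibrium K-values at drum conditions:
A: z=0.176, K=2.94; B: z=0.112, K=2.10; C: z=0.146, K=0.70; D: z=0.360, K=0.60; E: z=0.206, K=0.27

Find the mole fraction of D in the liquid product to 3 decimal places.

Rachford–Rice: g(ψ) = Σ zᵢ(Kᵢ−1)/(1+ψ(Kᵢ−1)) = 0.
Check two-phase: ΣzᵢKᵢ = 1.126 > 1 and Σzᵢ/Kᵢ = 1.685 > 1, so g(0) = 0.126 > 0 and g(1) = -0.685 < 0.
Newton iteration, ψ⁰ = 0.5:
  ψ = 0.500: g = -0.2155, g' = -0.608 → ψ = 0.145
  ψ = 0.145: g = 0.0057, g' = -0.721 → ψ = 0.153
Converged at ψ = 0.153.
Compositions from xᵢ = zᵢ/(1+ψ(Kᵢ−1)), yᵢ = Kᵢxᵢ:
  A: x = 0.136, y = 0.399
  B: x = 0.096, y = 0.201
  C: x = 0.153, y = 0.107
  D: x = 0.384, y = 0.230
  E: x = 0.232, y = 0.063

x_D = 0.384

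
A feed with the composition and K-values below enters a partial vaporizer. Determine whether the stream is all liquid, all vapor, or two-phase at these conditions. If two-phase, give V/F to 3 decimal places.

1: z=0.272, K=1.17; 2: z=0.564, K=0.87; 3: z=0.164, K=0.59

ΣzᵢKᵢ = 0.906; Σzᵢ/Kᵢ = 1.159.
Since ΣzᵢKᵢ < 1 the mixture is below its bubble point — single liquid phase.

all liquid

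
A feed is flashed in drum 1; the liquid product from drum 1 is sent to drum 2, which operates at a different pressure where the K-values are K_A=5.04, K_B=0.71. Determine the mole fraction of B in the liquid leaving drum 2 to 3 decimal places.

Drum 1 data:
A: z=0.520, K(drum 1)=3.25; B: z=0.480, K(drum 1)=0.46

Drum 1:
Binary case is linear: z₁(K₁−1)(1+ψ₁(K₂−1)) + z₂(K₂−1)(1+ψ₁(K₁−1)) = 0
⇒ ψ₁ = [z₁(K₁−1)+z₂(K₂−1)] / [−(K₁−1)(K₂−1)] = 0.9108/1.2150 = 0.750
Drum-1 compositions:
  A: x = 0.194, y = 0.629
  B: x = 0.806, y = 0.371
Drum-2 feed = drum-1 liquid: z₂ = (0.1935, 0.8065).
Drum 2:
Let ψ₂ = V/F and solve Σ zᵢ(Kᵢ−1)/(1+ψ₂(Kᵢ−1)) = 0.
g(0) = ΣzᵢKᵢ − 1 = 0.548 and g(1) = 1 − Σzᵢ/Kᵢ = -0.174, so a root lies in (0, 1).
Binary case is linear: z₁(K₁−1)(1+ψ₂(K₂−1)) + z₂(K₂−1)(1+ψ₂(K₁−1)) = 0
⇒ ψ₂ = [z₁(K₁−1)+z₂(K₂−1)] / [−(K₁−1)(K₂−1)] = 0.5481/1.1716 = 0.468
  A: x = 0.067, y = 0.338
  B: x = 0.933, y = 0.662

x_B (drum 2) = 0.933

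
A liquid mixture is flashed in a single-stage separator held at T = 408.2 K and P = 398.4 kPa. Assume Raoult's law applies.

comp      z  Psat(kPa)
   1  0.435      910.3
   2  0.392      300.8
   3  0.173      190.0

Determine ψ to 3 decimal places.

Raoult's law: Kᵢ = Pᵢˢᵃᵗ/P = Pᵢˢᵃᵗ/398.4.
  K_1 = 910.3/398.4 = 2.28489, K_2 = 300.8/398.4 = 0.75502, K_3 = 190.0/398.4 = 0.47691
Newton–Raphson from ψ = 0.5:
  ψ = 0.500: g = 0.1083, g' = -0.384 → ψ = 0.782
  ψ = 0.782: g = 0.0067, g' = -0.350 → ψ = 0.802
Converged at ψ = 0.802.

ψ = 0.802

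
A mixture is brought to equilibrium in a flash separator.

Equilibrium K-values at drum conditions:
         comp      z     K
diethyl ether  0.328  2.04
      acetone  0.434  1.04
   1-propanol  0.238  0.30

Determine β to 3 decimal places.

β = 0.465

Rachford–Rice: g(β) = Σ zᵢ(Kᵢ−1)/(1+β(Kᵢ−1)) = 0.
Check two-phase: ΣzᵢKᵢ = 1.192 > 1 and Σzᵢ/Kᵢ = 1.371 > 1, so g(0) = 0.192 > 0 and g(1) = -0.371 < 0.
Iterate (Newton) starting at β = 0.5:
  β = 0.500: g = -0.0149, g' = -0.430 → β = 0.465
Converged at β = 0.465.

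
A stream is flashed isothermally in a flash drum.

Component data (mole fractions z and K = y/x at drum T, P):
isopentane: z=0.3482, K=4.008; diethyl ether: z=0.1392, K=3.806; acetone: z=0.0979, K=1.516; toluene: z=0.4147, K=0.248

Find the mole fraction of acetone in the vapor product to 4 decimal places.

Newton iteration, ψ⁰ = 0.33:
  ψ = 0.3300: g = 0.35681, g' = -1.5228 → ψ = 0.5643
  ψ = 0.5643: g = 0.03686, g' = -1.3206 → ψ = 0.5922
  ψ = 0.5922: g = -0.00024, g' = -1.3395 → ψ = 0.5920
Converged at ψ = 0.5920.
Compositions from xᵢ = zᵢ/(1+ψ(Kᵢ−1)), yᵢ = Kᵢxᵢ:
  isopentane: x = 0.1252, y = 0.5019
  diethyl ether: x = 0.0523, y = 0.1991
  acetone: x = 0.0750, y = 0.1137
  toluene: x = 0.7475, y = 0.1854

y_acetone = 0.1137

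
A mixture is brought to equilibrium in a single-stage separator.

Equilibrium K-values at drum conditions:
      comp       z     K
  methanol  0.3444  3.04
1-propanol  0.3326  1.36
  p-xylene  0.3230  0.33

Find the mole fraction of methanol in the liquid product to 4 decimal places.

Rachford–Rice: g(V/F) = Σ zᵢ(Kᵢ−1)/(1+V/F(Kᵢ−1)) = 0.
Check two-phase: ΣzᵢKᵢ = 1.6059 > 1 and Σzᵢ/Kᵢ = 1.3366 > 1, so g(0) = 0.6059 > 0 and g(1) = -0.3366 < 0.
Newton iteration, V/F⁰ = 0.55:
  V/F = 0.5500: g = 0.08835, g' = -0.7119 → V/F = 0.6741
  V/F = 0.6741: g = -0.00250, g' = -0.7642 → V/F = 0.6708
Converged at V/F = 0.6708.
Compositions from xᵢ = zᵢ/(1+V/F(Kᵢ−1)), yᵢ = Kᵢxᵢ:
  methanol: x = 0.1454, y = 0.4420
  1-propanol: x = 0.2679, y = 0.3643
  p-xylene: x = 0.5867, y = 0.1936

x_methanol = 0.1454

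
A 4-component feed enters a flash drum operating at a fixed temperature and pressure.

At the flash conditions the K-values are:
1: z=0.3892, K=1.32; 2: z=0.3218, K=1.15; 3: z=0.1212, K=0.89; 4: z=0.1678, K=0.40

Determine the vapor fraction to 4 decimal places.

ψ = 0.4640

Let ψ = V/F and solve Σ zᵢ(Kᵢ−1)/(1+ψ(Kᵢ−1)) = 0.
Feasibility: ΣzᵢKᵢ = 1.0588, Σzᵢ/Kᵢ = 1.1304 — both > 1, two phases present.
Iterate (Newton) starting at ψ = 0.5:
  ψ = 0.5000: g = -0.00567, g' = -0.1608 → ψ = 0.4647
  ψ = 0.4647: g = -0.00012, g' = -0.1543 → ψ = 0.4640
Converged at ψ = 0.4640.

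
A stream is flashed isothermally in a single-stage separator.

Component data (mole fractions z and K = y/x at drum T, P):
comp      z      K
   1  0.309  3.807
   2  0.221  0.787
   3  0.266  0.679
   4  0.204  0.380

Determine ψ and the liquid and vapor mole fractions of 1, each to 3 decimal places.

ψ = 0.537, x_1 = 0.123, y_1 = 0.469

Material balance + equilibrium reduce to Σ zᵢ(Kᵢ−1)/(1+ψ(Kᵢ−1)) = 0.
g(0) = ΣzᵢKᵢ − 1 = 0.608 and g(1) = 1 − Σzᵢ/Kᵢ = -0.291, so a root lies in (0, 1).
Newton–Raphson from ψ = 0.5:
  ψ = 0.500: g = 0.0232, g' = -0.638 → ψ = 0.536
  ψ = 0.536: g = 0.0004, g' = -0.617 → ψ = 0.537
Converged at ψ = 0.537.
Compositions from xᵢ = zᵢ/(1+ψ(Kᵢ−1)), yᵢ = Kᵢxᵢ:
  1: x = 0.123, y = 0.469
  2: x = 0.250, y = 0.196
  3: x = 0.321, y = 0.218
  4: x = 0.306, y = 0.116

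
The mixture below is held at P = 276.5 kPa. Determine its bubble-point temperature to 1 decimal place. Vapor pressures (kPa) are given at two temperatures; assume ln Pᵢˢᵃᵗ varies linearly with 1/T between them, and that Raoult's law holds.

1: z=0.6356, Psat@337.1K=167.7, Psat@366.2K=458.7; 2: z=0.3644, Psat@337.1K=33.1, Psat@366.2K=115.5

Bubble-point temperature: ΣzᵢPᵢˢᵃᵗ(T) = P. Interpolate ln Pᵢˢᵃᵗ = aᵢ + bᵢ/T.
  T = 337.1 K: ΣzᵢPᵢˢᵃᵗ = 118.65 kPa
  T = 366.2 K: ΣzᵢPᵢˢᵃᵗ = 333.64 kPa
  T = 351.6 K: ΣzᵢPᵢˢᵃᵗ = 202.75 kPa
  T = 358.9 K: ΣzᵢPᵢˢᵃᵗ = 261.36 kPa
  T = 362.5 K: ΣzᵢPᵢˢᵃᵗ = 295.15 kPa
  T = 360.7 K: ΣzᵢPᵢˢᵃᵗ = 277.83 kPa
Interpolating between 358.9 K and 360.7 K gives T ≈ 360.6 K.

T = 360.6 K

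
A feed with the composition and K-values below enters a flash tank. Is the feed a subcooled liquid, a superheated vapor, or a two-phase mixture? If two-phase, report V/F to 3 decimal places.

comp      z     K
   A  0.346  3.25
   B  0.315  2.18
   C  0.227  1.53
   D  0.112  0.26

superheated vapor

ΣzᵢKᵢ = 2.188; Σzᵢ/Kᵢ = 0.830.
Since Σzᵢ/Kᵢ < 1 the mixture is above its dew point — single vapor phase.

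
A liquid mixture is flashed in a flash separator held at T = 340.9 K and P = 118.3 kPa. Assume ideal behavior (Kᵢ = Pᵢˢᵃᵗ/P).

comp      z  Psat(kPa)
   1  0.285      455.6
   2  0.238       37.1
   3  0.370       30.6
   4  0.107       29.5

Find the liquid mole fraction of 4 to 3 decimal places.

Raoult's law: Kᵢ = Pᵢˢᵃᵗ/P = Pᵢˢᵃᵗ/118.3.
  K_1 = 455.6/118.3 = 3.85123, K_2 = 37.1/118.3 = 0.31361, K_3 = 30.6/118.3 = 0.25866, K_4 = 29.5/118.3 = 0.24937
Material balance + equilibrium reduce to Σ zᵢ(Kᵢ−1)/(1+V/F(Kᵢ−1)) = 0.
Feasibility: ΣzᵢKᵢ = 1.295, Σzᵢ/Kᵢ = 2.692 — both > 1, two phases present.
Iterate (Newton) starting at V/F = 0.5:
  V/F = 0.500: g = -0.4781, g' = -1.322 → V/F = 0.138
  V/F = 0.138: g = 0.0072, g' = -1.656 → V/F = 0.143
Converged at V/F = 0.143.
Compositions from xᵢ = zᵢ/(1+V/F(Kᵢ−1)), yᵢ = Kᵢxᵢ:
  1: x = 0.203, y = 0.780
  2: x = 0.264, y = 0.083
  3: x = 0.414, y = 0.107
  4: x = 0.120, y = 0.030

x_4 = 0.120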